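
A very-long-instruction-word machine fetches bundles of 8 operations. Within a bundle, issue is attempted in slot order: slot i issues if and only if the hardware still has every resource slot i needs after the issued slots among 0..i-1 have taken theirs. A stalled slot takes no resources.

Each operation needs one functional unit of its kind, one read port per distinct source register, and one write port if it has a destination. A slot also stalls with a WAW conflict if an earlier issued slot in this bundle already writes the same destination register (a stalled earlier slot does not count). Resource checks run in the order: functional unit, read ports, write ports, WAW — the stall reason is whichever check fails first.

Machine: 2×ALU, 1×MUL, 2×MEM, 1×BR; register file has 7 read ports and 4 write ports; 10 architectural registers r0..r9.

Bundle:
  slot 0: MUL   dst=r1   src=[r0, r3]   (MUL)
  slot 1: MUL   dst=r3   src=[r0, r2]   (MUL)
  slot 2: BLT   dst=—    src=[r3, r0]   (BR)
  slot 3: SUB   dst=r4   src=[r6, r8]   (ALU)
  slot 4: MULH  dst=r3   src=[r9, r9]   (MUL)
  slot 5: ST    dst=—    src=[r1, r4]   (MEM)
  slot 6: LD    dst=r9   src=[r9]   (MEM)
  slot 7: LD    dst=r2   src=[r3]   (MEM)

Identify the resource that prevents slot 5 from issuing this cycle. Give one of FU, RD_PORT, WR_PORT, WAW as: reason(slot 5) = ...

reason(slot 5) = RD_PORT

slot 0 (MUL): ISSUE — free A2,Mu0,Ld2,B1 rp5 wp3
slot 1 (MUL): stall FU — free A2,Mu0,Ld2,B1 rp5 wp3
slot 2 (BR): ISSUE — free A2,Mu0,Ld2,B0 rp3 wp3
slot 3 (ALU): ISSUE — free A1,Mu0,Ld2,B0 rp1 wp2
slot 4 (MUL): stall FU — free A1,Mu0,Ld2,B0 rp1 wp2
slot 5 (MEM): stall RD_PORT — free A1,Mu0,Ld2,B0 rp1 wp2
slot 6 (MEM): ISSUE — free A1,Mu0,Ld1,B0 rp0 wp1
slot 7 (MEM): stall RD_PORT — free A1,Mu0,Ld1,B0 rp0 wp1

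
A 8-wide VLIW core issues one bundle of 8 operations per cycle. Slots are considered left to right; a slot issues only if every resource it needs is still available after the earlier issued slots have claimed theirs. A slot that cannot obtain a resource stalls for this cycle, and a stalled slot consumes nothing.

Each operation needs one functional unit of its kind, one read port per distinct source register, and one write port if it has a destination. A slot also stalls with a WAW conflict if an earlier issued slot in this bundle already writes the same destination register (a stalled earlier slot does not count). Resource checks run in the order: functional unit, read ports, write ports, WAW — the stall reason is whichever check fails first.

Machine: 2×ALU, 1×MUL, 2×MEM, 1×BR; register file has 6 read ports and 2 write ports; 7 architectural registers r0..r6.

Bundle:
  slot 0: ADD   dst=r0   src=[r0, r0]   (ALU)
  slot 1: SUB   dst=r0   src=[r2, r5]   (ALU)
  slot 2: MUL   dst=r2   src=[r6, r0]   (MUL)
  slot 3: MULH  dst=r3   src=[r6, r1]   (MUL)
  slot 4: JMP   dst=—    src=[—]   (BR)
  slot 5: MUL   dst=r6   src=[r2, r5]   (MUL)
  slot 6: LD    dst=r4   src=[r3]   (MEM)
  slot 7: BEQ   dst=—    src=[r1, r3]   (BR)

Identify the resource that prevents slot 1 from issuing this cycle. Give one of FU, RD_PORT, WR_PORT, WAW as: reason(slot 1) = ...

reason(slot 1) = WAW

[0] ALU needs rd=1 wr=1: ok; after: ALU=1 MUL=1 MEM=2 BR=1, R=5, W=1
[1] ALU needs rd=2 wr=1: WAW; after: ALU=1 MUL=1 MEM=2 BR=1, R=5, W=1
[2] MUL needs rd=2 wr=1: ok; after: ALU=1 MUL=0 MEM=2 BR=1, R=3, W=0
[3] MUL needs rd=2 wr=1: FU; after: ALU=1 MUL=0 MEM=2 BR=1, R=3, W=0
[4] BR needs rd=0 wr=0: ok; after: ALU=1 MUL=0 MEM=2 BR=0, R=3, W=0
[5] MUL needs rd=2 wr=1: FU; after: ALU=1 MUL=0 MEM=2 BR=0, R=3, W=0
[6] MEM needs rd=1 wr=1: WR_PORT; after: ALU=1 MUL=0 MEM=2 BR=0, R=3, W=0
[7] BR needs rd=2 wr=0: FU; after: ALU=1 MUL=0 MEM=2 BR=0, R=3, W=0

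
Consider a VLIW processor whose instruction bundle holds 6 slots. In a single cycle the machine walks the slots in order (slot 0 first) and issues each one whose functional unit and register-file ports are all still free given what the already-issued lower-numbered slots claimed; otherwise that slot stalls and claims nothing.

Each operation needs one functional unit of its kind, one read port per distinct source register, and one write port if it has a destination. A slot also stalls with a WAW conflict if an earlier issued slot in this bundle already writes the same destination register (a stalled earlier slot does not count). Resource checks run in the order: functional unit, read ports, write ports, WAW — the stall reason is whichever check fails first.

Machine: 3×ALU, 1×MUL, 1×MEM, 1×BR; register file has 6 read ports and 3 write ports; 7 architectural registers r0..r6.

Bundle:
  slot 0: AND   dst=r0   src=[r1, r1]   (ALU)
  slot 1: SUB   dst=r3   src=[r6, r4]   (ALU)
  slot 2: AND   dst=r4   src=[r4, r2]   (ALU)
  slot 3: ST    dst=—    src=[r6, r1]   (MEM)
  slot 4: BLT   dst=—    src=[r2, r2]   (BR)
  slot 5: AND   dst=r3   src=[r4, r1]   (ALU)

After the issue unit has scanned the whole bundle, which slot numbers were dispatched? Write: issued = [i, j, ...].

slot 0 (ALU): ISSUE — free A2,Mu1,Ld1,B1 rp5 wp2
slot 1 (ALU): ISSUE — free A1,Mu1,Ld1,B1 rp3 wp1
slot 2 (ALU): ISSUE — free A0,Mu1,Ld1,B1 rp1 wp0
slot 3 (MEM): stall RD_PORT — free A0,Mu1,Ld1,B1 rp1 wp0
slot 4 (BR): ISSUE — free A0,Mu1,Ld1,B0 rp0 wp0
slot 5 (ALU): stall FU — free A0,Mu1,Ld1,B0 rp0 wp0

issued = [0, 1, 2, 4]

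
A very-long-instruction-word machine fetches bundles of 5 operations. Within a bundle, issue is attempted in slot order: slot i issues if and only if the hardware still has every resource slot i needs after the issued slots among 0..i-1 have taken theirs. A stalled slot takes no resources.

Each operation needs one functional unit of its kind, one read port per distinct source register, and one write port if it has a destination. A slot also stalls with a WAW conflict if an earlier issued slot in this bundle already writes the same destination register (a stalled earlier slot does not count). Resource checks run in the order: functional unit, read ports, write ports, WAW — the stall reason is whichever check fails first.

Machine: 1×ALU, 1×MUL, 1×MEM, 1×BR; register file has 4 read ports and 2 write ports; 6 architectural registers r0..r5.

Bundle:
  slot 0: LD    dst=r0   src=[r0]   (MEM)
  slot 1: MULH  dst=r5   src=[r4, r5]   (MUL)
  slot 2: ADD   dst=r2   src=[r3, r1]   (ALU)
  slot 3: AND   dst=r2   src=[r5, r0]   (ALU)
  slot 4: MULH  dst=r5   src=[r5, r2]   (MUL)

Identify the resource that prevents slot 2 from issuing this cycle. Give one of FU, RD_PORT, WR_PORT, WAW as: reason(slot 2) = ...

  0. MEM→r0 ⇒ go  {1A/1Mu/0Ld/1B | 3r 1w}
  1. MUL→r5 ⇒ go  {1A/0Mu/0Ld/1B | 1r 0w}
  2. ALU→r2 ⇒ no(RD_PORT)  {1A/0Mu/0Ld/1B | 1r 0w}
  3. ALU→r2 ⇒ no(RD_PORT)  {1A/0Mu/0Ld/1B | 1r 0w}
  4. MUL→r5 ⇒ no(FU)  {1A/0Mu/0Ld/1B | 1r 0w}

reason(slot 2) = RD_PORT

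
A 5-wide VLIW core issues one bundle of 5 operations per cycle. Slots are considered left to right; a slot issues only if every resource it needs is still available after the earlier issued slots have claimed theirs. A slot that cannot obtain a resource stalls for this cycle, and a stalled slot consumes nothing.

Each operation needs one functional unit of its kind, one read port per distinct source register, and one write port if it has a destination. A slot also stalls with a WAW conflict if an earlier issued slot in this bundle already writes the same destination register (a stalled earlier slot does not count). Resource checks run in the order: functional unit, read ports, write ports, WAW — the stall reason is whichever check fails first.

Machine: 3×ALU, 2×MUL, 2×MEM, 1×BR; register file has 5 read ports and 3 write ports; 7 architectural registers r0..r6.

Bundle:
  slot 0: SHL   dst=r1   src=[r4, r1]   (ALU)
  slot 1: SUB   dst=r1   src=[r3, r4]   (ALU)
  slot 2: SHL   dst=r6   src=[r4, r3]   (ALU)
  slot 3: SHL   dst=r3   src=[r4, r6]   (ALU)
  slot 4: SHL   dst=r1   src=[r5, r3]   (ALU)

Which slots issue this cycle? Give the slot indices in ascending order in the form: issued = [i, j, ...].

issued = [0, 2]

(0) want 1×ALU +2rd +1wr — yes → AL2|MU2|ME2|BR1|rd3|wr2
(1) want 1×ALU +2rd +1wr — WAW → AL2|MU2|ME2|BR1|rd3|wr2
(2) want 1×ALU +2rd +1wr — yes → AL1|MU2|ME2|BR1|rd1|wr1
(3) want 1×ALU +2rd +1wr — RD_PORT → AL1|MU2|ME2|BR1|rd1|wr1
(4) want 1×ALU +2rd +1wr — RD_PORT → AL1|MU2|ME2|BR1|rd1|wr1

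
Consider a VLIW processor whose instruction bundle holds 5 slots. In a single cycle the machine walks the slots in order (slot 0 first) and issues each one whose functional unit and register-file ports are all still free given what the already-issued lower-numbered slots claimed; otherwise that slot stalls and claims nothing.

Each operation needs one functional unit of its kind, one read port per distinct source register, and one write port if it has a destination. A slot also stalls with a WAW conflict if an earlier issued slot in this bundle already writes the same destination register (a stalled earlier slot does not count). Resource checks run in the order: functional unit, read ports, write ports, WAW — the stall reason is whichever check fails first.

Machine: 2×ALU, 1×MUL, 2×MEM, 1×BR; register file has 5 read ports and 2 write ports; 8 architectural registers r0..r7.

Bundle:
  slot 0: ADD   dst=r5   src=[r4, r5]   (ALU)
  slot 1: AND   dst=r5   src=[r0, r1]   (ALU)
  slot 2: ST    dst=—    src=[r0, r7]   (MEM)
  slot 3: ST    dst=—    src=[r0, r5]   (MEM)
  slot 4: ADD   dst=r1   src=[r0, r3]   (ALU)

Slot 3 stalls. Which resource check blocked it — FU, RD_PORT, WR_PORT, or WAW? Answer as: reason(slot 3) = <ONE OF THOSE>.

#0 ALU src=r4,r5 dispatched  <A:1 Mu:1 Ld:2 B:1 rd:3 wr:1>
#1 ALU src=r0,r1 held:WAW  <A:1 Mu:1 Ld:2 B:1 rd:3 wr:1>
#2 MEM src=r0,r7 dispatched  <A:1 Mu:1 Ld:1 B:1 rd:1 wr:1>
#3 MEM src=r0,r5 held:RD_PORT  <A:1 Mu:1 Ld:1 B:1 rd:1 wr:1>
#4 ALU src=r0,r3 held:RD_PORT  <A:1 Mu:1 Ld:1 B:1 rd:1 wr:1>

reason(slot 3) = RD_PORT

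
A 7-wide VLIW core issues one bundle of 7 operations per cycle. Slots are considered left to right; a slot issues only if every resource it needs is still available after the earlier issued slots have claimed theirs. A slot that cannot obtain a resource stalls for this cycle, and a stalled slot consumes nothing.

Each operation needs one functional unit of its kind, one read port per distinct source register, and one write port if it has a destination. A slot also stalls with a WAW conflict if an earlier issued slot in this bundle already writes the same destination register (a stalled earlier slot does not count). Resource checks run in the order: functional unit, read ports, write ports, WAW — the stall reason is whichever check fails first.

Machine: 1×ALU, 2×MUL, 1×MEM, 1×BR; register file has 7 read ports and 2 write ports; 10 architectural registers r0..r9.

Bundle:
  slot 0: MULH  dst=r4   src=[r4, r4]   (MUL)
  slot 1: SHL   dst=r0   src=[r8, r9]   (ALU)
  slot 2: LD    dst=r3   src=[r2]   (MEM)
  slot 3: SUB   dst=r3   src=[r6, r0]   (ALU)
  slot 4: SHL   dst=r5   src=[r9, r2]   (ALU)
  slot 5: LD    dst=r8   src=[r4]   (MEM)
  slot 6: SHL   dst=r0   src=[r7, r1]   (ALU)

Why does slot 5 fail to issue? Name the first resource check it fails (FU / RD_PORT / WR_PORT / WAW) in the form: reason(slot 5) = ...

(0) want 1×MUL +1rd +1wr — yes → AL1|MU1|ME1|BR1|rd6|wr1
(1) want 1×ALU +2rd +1wr — yes → AL0|MU1|ME1|BR1|rd4|wr0
(2) want 1×MEM +1rd +1wr — WR_PORT → AL0|MU1|ME1|BR1|rd4|wr0
(3) want 1×ALU +2rd +1wr — FU → AL0|MU1|ME1|BR1|rd4|wr0
(4) want 1×ALU +2rd +1wr — FU → AL0|MU1|ME1|BR1|rd4|wr0
(5) want 1×MEM +1rd +1wr — WR_PORT → AL0|MU1|ME1|BR1|rd4|wr0
(6) want 1×ALU +2rd +1wr — FU → AL0|MU1|ME1|BR1|rd4|wr0

reason(slot 5) = WR_PORT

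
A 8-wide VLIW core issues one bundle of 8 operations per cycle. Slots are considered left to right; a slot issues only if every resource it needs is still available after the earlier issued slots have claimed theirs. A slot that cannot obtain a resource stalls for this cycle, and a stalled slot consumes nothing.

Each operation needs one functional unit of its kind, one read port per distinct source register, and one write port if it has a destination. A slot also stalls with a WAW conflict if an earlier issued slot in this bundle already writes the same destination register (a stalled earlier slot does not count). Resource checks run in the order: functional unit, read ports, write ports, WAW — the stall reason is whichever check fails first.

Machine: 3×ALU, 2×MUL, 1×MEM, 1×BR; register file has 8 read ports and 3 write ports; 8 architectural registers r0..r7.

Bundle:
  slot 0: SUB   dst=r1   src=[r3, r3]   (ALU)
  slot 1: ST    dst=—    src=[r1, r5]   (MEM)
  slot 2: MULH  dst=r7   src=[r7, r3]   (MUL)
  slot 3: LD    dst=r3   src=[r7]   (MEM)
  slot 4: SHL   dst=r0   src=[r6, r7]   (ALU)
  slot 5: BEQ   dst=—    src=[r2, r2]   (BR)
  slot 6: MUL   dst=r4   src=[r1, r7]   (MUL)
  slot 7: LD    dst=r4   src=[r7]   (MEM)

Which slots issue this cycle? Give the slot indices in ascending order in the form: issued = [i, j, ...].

issued = [0, 1, 2, 4, 5]

(0) want 1×ALU +1rd +1wr — yes → AL2|MU2|ME1|BR1|rd7|wr2
(1) want 1×MEM +2rd +0wr — yes → AL2|MU2|ME0|BR1|rd5|wr2
(2) want 1×MUL +2rd +1wr — yes → AL2|MU1|ME0|BR1|rd3|wr1
(3) want 1×MEM +1rd +1wr — FU → AL2|MU1|ME0|BR1|rd3|wr1
(4) want 1×ALU +2rd +1wr — yes → AL1|MU1|ME0|BR1|rd1|wr0
(5) want 1×BR +1rd +0wr — yes → AL1|MU1|ME0|BR0|rd0|wr0
(6) want 1×MUL +2rd +1wr — RD_PORT → AL1|MU1|ME0|BR0|rd0|wr0
(7) want 1×MEM +1rd +1wr — FU → AL1|MU1|ME0|BR0|rd0|wr0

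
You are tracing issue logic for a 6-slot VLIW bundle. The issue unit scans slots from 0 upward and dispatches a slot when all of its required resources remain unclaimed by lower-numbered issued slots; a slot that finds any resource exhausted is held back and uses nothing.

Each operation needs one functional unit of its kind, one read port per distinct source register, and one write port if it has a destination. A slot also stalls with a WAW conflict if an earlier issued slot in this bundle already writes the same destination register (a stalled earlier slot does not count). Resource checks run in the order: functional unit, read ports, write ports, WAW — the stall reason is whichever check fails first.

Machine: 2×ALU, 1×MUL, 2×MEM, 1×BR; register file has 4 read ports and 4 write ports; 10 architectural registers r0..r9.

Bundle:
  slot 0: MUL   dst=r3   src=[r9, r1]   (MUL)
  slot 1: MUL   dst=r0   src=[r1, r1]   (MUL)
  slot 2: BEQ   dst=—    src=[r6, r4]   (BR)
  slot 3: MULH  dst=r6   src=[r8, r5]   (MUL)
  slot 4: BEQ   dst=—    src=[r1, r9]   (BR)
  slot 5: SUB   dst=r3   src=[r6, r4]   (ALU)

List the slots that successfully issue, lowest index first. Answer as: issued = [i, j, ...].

issued = [0, 2]

#0 MUL src=r9,r1 dispatched  <A:2 Mu:0 Ld:2 B:1 rd:2 wr:3>
#1 MUL src=r1,r1 held:FU  <A:2 Mu:0 Ld:2 B:1 rd:2 wr:3>
#2 BR src=r6,r4 dispatched  <A:2 Mu:0 Ld:2 B:0 rd:0 wr:3>
#3 MUL src=r8,r5 held:FU  <A:2 Mu:0 Ld:2 B:0 rd:0 wr:3>
#4 BR src=r1,r9 held:FU  <A:2 Mu:0 Ld:2 B:0 rd:0 wr:3>
#5 ALU src=r6,r4 held:RD_PORT  <A:2 Mu:0 Ld:2 B:0 rd:0 wr:3>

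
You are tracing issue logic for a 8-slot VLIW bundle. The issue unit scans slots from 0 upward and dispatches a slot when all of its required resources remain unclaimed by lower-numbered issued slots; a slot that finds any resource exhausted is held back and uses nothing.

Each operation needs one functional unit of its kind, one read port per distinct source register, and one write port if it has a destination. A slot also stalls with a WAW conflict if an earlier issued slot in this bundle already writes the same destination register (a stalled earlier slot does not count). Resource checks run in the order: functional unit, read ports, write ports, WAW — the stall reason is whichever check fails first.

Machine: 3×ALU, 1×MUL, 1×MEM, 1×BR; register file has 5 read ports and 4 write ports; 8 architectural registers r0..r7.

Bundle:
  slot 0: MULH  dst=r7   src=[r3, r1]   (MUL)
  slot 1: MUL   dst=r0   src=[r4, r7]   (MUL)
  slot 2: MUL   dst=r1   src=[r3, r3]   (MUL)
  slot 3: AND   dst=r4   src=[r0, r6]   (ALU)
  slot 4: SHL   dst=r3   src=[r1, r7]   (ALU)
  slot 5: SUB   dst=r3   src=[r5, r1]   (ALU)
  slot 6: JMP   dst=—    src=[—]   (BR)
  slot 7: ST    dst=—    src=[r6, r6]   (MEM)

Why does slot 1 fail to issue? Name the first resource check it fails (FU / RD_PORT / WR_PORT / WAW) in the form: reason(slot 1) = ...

(0) want 1×MUL +2rd +1wr — yes → AL3|MU0|ME1|BR1|rd3|wr3
(1) want 1×MUL +2rd +1wr — FU → AL3|MU0|ME1|BR1|rd3|wr3
(2) want 1×MUL +1rd +1wr — FU → AL3|MU0|ME1|BR1|rd3|wr3
(3) want 1×ALU +2rd +1wr — yes → AL2|MU0|ME1|BR1|rd1|wr2
(4) want 1×ALU +2rd +1wr — RD_PORT → AL2|MU0|ME1|BR1|rd1|wr2
(5) want 1×ALU +2rd +1wr — RD_PORT → AL2|MU0|ME1|BR1|rd1|wr2
(6) want 1×BR +0rd +0wr — yes → AL2|MU0|ME1|BR0|rd1|wr2
(7) want 1×MEM +1rd +0wr — yes → AL2|MU0|ME0|BR0|rd0|wr2

reason(slot 1) = FU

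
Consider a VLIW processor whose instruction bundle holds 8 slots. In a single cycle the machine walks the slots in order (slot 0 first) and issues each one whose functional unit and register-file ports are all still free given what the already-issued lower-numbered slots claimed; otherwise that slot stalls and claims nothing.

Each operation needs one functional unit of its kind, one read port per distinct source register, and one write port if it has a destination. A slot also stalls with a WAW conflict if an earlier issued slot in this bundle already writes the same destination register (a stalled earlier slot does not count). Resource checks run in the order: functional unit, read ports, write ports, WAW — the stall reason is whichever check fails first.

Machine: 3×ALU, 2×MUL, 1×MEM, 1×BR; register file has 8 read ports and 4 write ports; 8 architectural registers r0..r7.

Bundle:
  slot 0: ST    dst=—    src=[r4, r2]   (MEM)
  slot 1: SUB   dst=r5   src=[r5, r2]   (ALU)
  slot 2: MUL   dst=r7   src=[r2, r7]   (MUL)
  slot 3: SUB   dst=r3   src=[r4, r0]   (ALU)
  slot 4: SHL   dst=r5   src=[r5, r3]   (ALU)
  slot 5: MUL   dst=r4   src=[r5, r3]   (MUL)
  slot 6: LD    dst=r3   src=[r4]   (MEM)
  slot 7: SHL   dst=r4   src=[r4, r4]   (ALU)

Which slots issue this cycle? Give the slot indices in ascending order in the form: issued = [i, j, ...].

  0. MEM ⇒ go  {3A/2Mu/0Ld/1B | 6r 4w}
  1. ALU→r5 ⇒ go  {2A/2Mu/0Ld/1B | 4r 3w}
  2. MUL→r7 ⇒ go  {2A/1Mu/0Ld/1B | 2r 2w}
  3. ALU→r3 ⇒ go  {1A/1Mu/0Ld/1B | 0r 1w}
  4. ALU→r5 ⇒ no(RD_PORT)  {1A/1Mu/0Ld/1B | 0r 1w}
  5. MUL→r4 ⇒ no(RD_PORT)  {1A/1Mu/0Ld/1B | 0r 1w}
  6. MEM→r3 ⇒ no(FU)  {1A/1Mu/0Ld/1B | 0r 1w}
  7. ALU→r4 ⇒ no(RD_PORT)  {1A/1Mu/0Ld/1B | 0r 1w}

issued = [0, 1, 2, 3]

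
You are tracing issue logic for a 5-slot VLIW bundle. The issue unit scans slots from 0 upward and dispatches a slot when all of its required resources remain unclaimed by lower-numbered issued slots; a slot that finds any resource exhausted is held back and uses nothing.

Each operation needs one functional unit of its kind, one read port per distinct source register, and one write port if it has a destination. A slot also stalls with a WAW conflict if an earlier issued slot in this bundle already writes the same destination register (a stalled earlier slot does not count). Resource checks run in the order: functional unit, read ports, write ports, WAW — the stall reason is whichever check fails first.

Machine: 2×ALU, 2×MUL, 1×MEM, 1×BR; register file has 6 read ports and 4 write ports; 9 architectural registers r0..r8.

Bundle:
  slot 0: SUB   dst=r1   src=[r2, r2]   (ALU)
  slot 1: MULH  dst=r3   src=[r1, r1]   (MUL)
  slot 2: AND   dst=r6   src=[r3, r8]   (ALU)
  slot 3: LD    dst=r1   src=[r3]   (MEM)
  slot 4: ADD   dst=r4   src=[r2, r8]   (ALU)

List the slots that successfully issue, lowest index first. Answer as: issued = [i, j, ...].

slot 0 (ALU): ISSUE — free A1,Mu2,Ld1,B1 rp5 wp3
slot 1 (MUL): ISSUE — free A1,Mu1,Ld1,B1 rp4 wp2
slot 2 (ALU): ISSUE — free A0,Mu1,Ld1,B1 rp2 wp1
slot 3 (MEM): stall WAW — free A0,Mu1,Ld1,B1 rp2 wp1
slot 4 (ALU): stall FU — free A0,Mu1,Ld1,B1 rp2 wp1

issued = [0, 1, 2]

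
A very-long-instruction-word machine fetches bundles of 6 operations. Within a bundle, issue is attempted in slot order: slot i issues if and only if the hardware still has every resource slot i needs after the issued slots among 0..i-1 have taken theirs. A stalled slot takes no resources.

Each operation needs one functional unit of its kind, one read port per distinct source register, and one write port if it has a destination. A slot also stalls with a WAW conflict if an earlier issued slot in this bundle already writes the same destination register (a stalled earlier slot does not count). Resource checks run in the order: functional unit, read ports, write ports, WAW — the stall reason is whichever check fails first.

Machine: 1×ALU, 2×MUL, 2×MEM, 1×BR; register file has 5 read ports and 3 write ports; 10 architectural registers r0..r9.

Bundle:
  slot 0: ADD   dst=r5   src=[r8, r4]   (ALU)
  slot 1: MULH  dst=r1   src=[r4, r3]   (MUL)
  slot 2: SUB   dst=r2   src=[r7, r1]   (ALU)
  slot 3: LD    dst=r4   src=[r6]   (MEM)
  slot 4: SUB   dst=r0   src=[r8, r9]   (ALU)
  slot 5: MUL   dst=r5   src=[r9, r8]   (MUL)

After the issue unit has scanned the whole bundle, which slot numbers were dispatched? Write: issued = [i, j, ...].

issued = [0, 1, 3]

[0] ALU needs rd=2 wr=1: ok; after: ALU=0 MUL=2 MEM=2 BR=1, R=3, W=2
[1] MUL needs rd=2 wr=1: ok; after: ALU=0 MUL=1 MEM=2 BR=1, R=1, W=1
[2] ALU needs rd=2 wr=1: FU; after: ALU=0 MUL=1 MEM=2 BR=1, R=1, W=1
[3] MEM needs rd=1 wr=1: ok; after: ALU=0 MUL=1 MEM=1 BR=1, R=0, W=0
[4] ALU needs rd=2 wr=1: FU; after: ALU=0 MUL=1 MEM=1 BR=1, R=0, W=0
[5] MUL needs rd=2 wr=1: RD_PORT; after: ALU=0 MUL=1 MEM=1 BR=1, R=0, W=0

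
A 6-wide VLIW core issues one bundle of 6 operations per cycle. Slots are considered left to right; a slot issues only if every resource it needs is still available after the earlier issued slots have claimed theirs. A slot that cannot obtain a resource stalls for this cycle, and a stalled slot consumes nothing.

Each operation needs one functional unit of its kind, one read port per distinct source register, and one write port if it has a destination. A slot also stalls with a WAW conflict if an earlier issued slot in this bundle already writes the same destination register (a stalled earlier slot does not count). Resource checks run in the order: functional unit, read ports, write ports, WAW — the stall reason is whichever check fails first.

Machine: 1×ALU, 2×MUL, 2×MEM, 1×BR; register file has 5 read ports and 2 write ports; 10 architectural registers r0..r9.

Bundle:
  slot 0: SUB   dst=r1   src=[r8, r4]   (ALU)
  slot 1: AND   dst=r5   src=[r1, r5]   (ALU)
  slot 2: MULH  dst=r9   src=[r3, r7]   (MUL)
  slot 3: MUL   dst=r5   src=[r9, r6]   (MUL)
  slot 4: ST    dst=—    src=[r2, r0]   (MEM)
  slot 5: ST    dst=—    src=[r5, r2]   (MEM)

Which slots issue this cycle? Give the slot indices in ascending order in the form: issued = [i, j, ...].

issued = [0, 2]

  0. ALU→r1 ⇒ go  {0A/2Mu/2Ld/1B | 3r 1w}
  1. ALU→r5 ⇒ no(FU)  {0A/2Mu/2Ld/1B | 3r 1w}
  2. MUL→r9 ⇒ go  {0A/1Mu/2Ld/1B | 1r 0w}
  3. MUL→r5 ⇒ no(RD_PORT)  {0A/1Mu/2Ld/1B | 1r 0w}
  4. MEM ⇒ no(RD_PORT)  {0A/1Mu/2Ld/1B | 1r 0w}
  5. MEM ⇒ no(RD_PORT)  {0A/1Mu/2Ld/1B | 1r 0w}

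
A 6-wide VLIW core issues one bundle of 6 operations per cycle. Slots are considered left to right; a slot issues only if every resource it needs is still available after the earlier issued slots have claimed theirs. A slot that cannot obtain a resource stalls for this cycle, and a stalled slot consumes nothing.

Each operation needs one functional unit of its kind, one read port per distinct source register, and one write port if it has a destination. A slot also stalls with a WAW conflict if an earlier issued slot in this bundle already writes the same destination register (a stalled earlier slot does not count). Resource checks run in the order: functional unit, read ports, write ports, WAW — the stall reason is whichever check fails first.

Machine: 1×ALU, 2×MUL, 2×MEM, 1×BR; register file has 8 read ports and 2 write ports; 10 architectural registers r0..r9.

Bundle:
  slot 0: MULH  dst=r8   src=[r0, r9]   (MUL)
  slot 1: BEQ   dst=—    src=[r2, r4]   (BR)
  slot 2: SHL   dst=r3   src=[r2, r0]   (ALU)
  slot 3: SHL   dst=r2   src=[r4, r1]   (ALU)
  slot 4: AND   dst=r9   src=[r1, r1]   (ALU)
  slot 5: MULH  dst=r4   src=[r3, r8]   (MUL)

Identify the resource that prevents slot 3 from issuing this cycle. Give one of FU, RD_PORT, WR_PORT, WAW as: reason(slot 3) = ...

reason(slot 3) = FU

slot 0 (MUL): ISSUE — free A1,Mu1,Ld2,B1 rp6 wp1
slot 1 (BR): ISSUE — free A1,Mu1,Ld2,B0 rp4 wp1
slot 2 (ALU): ISSUE — free A0,Mu1,Ld2,B0 rp2 wp0
slot 3 (ALU): stall FU — free A0,Mu1,Ld2,B0 rp2 wp0
slot 4 (ALU): stall FU — free A0,Mu1,Ld2,B0 rp2 wp0
slot 5 (MUL): stall WR_PORT — free A0,Mu1,Ld2,B0 rp2 wp0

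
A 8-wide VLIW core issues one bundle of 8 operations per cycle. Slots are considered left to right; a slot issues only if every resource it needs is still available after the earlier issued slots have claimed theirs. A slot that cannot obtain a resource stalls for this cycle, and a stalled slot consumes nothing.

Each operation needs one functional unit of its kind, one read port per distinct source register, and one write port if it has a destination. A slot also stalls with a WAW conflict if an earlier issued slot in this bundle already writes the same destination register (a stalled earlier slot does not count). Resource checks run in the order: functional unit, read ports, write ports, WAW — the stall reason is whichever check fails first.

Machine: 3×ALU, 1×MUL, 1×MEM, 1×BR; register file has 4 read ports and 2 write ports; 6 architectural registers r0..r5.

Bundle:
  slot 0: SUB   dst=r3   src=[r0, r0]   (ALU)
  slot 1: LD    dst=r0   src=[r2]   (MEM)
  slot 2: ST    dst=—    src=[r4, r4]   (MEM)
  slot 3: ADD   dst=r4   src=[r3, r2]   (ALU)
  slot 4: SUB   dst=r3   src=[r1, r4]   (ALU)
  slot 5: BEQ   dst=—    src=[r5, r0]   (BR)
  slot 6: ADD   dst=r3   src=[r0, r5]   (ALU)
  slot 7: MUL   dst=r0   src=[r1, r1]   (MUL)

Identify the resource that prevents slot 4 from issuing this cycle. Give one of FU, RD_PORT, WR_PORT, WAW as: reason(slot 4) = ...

reason(slot 4) = WR_PORT

[0] ALU needs rd=1 wr=1: ok; after: ALU=2 MUL=1 MEM=1 BR=1, R=3, W=1
[1] MEM needs rd=1 wr=1: ok; after: ALU=2 MUL=1 MEM=0 BR=1, R=2, W=0
[2] MEM needs rd=1 wr=0: FU; after: ALU=2 MUL=1 MEM=0 BR=1, R=2, W=0
[3] ALU needs rd=2 wr=1: WR_PORT; after: ALU=2 MUL=1 MEM=0 BR=1, R=2, W=0
[4] ALU needs rd=2 wr=1: WR_PORT; after: ALU=2 MUL=1 MEM=0 BR=1, R=2, W=0
[5] BR needs rd=2 wr=0: ok; after: ALU=2 MUL=1 MEM=0 BR=0, R=0, W=0
[6] ALU needs rd=2 wr=1: RD_PORT; after: ALU=2 MUL=1 MEM=0 BR=0, R=0, W=0
[7] MUL needs rd=1 wr=1: RD_PORT; after: ALU=2 MUL=1 MEM=0 BR=0, R=0, W=0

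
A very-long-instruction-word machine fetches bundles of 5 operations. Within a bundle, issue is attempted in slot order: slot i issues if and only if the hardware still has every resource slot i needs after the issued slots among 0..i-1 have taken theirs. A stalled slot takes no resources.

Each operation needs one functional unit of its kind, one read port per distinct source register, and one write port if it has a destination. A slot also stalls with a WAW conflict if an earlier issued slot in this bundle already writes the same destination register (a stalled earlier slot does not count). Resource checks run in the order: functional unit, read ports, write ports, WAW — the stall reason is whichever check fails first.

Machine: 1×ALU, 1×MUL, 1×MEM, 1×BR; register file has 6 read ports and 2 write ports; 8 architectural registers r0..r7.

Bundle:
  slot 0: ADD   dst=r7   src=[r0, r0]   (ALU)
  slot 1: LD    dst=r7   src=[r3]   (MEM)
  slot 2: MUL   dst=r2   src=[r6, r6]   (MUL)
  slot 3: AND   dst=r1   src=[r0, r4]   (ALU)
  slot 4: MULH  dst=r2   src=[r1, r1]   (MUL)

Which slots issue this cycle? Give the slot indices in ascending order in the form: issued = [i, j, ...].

issued = [0, 2]

#0 ALU src=r0,r0 dispatched  <A:0 Mu:1 Ld:1 B:1 rd:5 wr:1>
#1 MEM src=r3 held:WAW  <A:0 Mu:1 Ld:1 B:1 rd:5 wr:1>
#2 MUL src=r6,r6 dispatched  <A:0 Mu:0 Ld:1 B:1 rd:4 wr:0>
#3 ALU src=r0,r4 held:FU  <A:0 Mu:0 Ld:1 B:1 rd:4 wr:0>
#4 MUL src=r1,r1 held:FU  <A:0 Mu:0 Ld:1 B:1 rd:4 wr:0>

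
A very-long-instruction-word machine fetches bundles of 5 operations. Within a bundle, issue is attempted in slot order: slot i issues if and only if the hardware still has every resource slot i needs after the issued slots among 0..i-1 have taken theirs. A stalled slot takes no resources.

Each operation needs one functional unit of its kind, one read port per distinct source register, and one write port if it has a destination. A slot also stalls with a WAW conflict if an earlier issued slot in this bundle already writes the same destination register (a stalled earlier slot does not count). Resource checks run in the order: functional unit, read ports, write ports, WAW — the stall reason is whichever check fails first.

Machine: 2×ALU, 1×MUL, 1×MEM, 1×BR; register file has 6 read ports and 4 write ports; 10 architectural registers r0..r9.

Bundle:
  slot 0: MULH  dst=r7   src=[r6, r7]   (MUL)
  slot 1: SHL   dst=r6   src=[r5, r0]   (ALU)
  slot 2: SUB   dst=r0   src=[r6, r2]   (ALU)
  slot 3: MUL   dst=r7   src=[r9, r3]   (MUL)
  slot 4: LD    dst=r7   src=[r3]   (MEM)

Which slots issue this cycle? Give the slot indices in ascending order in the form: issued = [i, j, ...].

issued = [0, 1, 2]

  0. MUL→r7 ⇒ go  {2A/0Mu/1Ld/1B | 4r 3w}
  1. ALU→r6 ⇒ go  {1A/0Mu/1Ld/1B | 2r 2w}
  2. ALU→r0 ⇒ go  {0A/0Mu/1Ld/1B | 0r 1w}
  3. MUL→r7 ⇒ no(FU)  {0A/0Mu/1Ld/1B | 0r 1w}
  4. MEM→r7 ⇒ no(RD_PORT)  {0A/0Mu/1Ld/1B | 0r 1w}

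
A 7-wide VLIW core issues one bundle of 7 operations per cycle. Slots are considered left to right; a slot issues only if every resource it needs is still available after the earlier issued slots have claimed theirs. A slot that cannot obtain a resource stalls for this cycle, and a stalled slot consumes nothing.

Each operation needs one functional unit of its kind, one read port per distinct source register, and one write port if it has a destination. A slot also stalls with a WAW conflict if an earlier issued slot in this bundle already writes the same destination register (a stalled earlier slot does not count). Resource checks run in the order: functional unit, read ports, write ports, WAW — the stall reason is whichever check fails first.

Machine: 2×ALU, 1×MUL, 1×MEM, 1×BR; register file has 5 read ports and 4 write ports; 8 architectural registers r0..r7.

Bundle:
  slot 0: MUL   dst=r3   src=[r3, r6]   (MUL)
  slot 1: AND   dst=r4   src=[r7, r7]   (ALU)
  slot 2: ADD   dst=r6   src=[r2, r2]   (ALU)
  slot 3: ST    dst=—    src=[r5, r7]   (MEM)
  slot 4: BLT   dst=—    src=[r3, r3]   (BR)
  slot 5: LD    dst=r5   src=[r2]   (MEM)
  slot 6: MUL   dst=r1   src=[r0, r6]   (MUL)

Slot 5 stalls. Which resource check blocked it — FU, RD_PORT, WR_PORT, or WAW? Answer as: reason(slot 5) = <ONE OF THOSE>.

reason(slot 5) = RD_PORT

[0] MUL needs rd=2 wr=1: ok; after: ALU=2 MUL=0 MEM=1 BR=1, R=3, W=3
[1] ALU needs rd=1 wr=1: ok; after: ALU=1 MUL=0 MEM=1 BR=1, R=2, W=2
[2] ALU needs rd=1 wr=1: ok; after: ALU=0 MUL=0 MEM=1 BR=1, R=1, W=1
[3] MEM needs rd=2 wr=0: RD_PORT; after: ALU=0 MUL=0 MEM=1 BR=1, R=1, W=1
[4] BR needs rd=1 wr=0: ok; after: ALU=0 MUL=0 MEM=1 BR=0, R=0, W=1
[5] MEM needs rd=1 wr=1: RD_PORT; after: ALU=0 MUL=0 MEM=1 BR=0, R=0, W=1
[6] MUL needs rd=2 wr=1: FU; after: ALU=0 MUL=0 MEM=1 BR=0, R=0, W=1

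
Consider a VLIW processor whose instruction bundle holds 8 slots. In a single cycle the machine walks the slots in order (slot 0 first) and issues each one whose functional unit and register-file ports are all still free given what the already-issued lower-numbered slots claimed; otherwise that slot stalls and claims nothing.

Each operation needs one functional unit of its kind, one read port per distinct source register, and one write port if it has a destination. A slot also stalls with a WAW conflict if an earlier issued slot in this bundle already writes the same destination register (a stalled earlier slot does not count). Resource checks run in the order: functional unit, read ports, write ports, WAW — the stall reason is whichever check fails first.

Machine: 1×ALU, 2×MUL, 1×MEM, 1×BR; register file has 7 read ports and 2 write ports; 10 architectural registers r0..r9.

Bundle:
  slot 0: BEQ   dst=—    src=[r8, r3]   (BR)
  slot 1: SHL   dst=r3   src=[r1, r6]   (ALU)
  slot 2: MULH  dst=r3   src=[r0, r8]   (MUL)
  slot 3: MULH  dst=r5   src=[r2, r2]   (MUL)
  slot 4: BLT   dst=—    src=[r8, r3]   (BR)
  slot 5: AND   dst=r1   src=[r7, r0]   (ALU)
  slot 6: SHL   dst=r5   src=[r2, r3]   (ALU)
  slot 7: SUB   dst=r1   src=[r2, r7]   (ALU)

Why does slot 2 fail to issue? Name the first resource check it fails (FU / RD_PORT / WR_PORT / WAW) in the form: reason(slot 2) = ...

reason(slot 2) = WAW

#0 BR src=r8,r3 dispatched  <A:1 Mu:2 Ld:1 B:0 rd:5 wr:2>
#1 ALU src=r1,r6 dispatched  <A:0 Mu:2 Ld:1 B:0 rd:3 wr:1>
#2 MUL src=r0,r8 held:WAW  <A:0 Mu:2 Ld:1 B:0 rd:3 wr:1>
#3 MUL src=r2,r2 dispatched  <A:0 Mu:1 Ld:1 B:0 rd:2 wr:0>
#4 BR src=r8,r3 held:FU  <A:0 Mu:1 Ld:1 B:0 rd:2 wr:0>
#5 ALU src=r7,r0 held:FU  <A:0 Mu:1 Ld:1 B:0 rd:2 wr:0>
#6 ALU src=r2,r3 held:FU  <A:0 Mu:1 Ld:1 B:0 rd:2 wr:0>
#7 ALU src=r2,r7 held:FU  <A:0 Mu:1 Ld:1 B:0 rd:2 wr:0>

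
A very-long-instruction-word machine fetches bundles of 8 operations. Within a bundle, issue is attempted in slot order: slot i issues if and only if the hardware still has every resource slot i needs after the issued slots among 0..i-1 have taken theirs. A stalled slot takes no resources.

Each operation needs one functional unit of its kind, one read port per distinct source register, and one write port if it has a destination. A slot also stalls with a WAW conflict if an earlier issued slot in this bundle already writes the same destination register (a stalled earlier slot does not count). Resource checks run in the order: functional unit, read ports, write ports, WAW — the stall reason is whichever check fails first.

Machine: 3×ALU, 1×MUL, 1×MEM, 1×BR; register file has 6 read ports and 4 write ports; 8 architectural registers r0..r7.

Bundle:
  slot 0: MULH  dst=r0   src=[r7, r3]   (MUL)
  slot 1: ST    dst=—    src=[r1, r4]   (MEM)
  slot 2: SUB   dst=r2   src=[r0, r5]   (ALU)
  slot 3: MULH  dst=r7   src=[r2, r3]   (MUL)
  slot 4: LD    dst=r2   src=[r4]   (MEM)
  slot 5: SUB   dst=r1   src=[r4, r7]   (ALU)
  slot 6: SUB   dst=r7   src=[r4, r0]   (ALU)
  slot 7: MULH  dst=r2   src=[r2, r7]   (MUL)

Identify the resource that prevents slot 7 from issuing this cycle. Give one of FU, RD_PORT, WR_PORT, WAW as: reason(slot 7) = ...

reason(slot 7) = FU

  0. MUL→r0 ⇒ go  {3A/0Mu/1Ld/1B | 4r 3w}
  1. MEM ⇒ go  {3A/0Mu/0Ld/1B | 2r 3w}
  2. ALU→r2 ⇒ go  {2A/0Mu/0Ld/1B | 0r 2w}
  3. MUL→r7 ⇒ no(FU)  {2A/0Mu/0Ld/1B | 0r 2w}
  4. MEM→r2 ⇒ no(FU)  {2A/0Mu/0Ld/1B | 0r 2w}
  5. ALU→r1 ⇒ no(RD_PORT)  {2A/0Mu/0Ld/1B | 0r 2w}
  6. ALU→r7 ⇒ no(RD_PORT)  {2A/0Mu/0Ld/1B | 0r 2w}
  7. MUL→r2 ⇒ no(FU)  {2A/0Mu/0Ld/1B | 0r 2w}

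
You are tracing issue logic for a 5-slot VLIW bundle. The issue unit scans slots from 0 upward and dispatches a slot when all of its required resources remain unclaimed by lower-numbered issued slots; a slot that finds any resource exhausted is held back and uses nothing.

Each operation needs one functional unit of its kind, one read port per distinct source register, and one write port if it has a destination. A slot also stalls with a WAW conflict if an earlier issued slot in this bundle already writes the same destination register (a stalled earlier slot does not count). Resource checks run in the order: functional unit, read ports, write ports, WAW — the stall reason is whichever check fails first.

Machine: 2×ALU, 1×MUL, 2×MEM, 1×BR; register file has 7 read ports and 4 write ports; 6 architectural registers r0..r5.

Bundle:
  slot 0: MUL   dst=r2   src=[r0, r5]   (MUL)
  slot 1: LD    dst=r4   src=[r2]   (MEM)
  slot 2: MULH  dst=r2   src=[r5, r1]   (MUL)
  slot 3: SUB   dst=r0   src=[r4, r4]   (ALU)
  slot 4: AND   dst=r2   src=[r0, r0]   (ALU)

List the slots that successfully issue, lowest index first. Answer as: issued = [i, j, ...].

issued = [0, 1, 3]

(0) want 1×MUL +2rd +1wr — yes → AL2|MU0|ME2|BR1|rd5|wr3
(1) want 1×MEM +1rd +1wr — yes → AL2|MU0|ME1|BR1|rd4|wr2
(2) want 1×MUL +2rd +1wr — FU → AL2|MU0|ME1|BR1|rd4|wr2
(3) want 1×ALU +1rd +1wr — yes → AL1|MU0|ME1|BR1|rd3|wr1
(4) want 1×ALU +1rd +1wr — WAW → AL1|MU0|ME1|BR1|rd3|wr1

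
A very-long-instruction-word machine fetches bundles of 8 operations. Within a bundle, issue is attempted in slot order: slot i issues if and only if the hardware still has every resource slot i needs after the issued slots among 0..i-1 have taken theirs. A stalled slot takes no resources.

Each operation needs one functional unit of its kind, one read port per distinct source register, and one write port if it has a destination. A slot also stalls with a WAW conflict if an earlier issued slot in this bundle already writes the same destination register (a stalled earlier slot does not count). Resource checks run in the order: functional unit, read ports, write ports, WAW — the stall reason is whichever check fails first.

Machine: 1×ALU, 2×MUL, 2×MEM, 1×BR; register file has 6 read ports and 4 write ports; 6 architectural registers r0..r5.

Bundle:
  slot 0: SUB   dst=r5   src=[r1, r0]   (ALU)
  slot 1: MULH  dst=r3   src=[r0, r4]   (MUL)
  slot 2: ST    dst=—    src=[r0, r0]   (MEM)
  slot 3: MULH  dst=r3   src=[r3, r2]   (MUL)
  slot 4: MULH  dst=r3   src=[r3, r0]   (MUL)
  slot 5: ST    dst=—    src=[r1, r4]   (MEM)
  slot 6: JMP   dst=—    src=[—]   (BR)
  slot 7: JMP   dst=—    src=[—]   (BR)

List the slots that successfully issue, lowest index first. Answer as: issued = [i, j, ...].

#0 ALU src=r1,r0 dispatched  <A:0 Mu:2 Ld:2 B:1 rd:4 wr:3>
#1 MUL src=r0,r4 dispatched  <A:0 Mu:1 Ld:2 B:1 rd:2 wr:2>
#2 MEM src=r0,r0 dispatched  <A:0 Mu:1 Ld:1 B:1 rd:1 wr:2>
#3 MUL src=r3,r2 held:RD_PORT  <A:0 Mu:1 Ld:1 B:1 rd:1 wr:2>
#4 MUL src=r3,r0 held:RD_PORT  <A:0 Mu:1 Ld:1 B:1 rd:1 wr:2>
#5 MEM src=r1,r4 held:RD_PORT  <A:0 Mu:1 Ld:1 B:1 rd:1 wr:2>
#6 BR src=- dispatched  <A:0 Mu:1 Ld:1 B:0 rd:1 wr:2>
#7 BR src=- held:FU  <A:0 Mu:1 Ld:1 B:0 rd:1 wr:2>

issued = [0, 1, 2, 6]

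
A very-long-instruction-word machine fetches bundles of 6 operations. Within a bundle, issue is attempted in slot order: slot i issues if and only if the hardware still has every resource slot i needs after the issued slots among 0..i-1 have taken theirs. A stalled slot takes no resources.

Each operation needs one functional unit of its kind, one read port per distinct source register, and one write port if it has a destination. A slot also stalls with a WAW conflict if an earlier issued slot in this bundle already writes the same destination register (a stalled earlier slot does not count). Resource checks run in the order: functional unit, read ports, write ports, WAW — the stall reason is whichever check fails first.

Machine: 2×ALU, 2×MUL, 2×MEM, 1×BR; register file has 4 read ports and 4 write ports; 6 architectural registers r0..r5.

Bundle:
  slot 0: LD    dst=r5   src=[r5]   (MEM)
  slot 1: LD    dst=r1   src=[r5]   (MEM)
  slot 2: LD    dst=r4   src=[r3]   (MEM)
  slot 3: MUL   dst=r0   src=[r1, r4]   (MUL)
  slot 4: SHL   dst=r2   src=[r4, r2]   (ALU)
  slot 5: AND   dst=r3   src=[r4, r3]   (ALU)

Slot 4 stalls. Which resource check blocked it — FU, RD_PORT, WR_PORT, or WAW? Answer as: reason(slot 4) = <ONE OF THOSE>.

reason(slot 4) = RD_PORT

#0 MEM src=r5 dispatched  <A:2 Mu:2 Ld:1 B:1 rd:3 wr:3>
#1 MEM src=r5 dispatched  <A:2 Mu:2 Ld:0 B:1 rd:2 wr:2>
#2 MEM src=r3 held:FU  <A:2 Mu:2 Ld:0 B:1 rd:2 wr:2>
#3 MUL src=r1,r4 dispatched  <A:2 Mu:1 Ld:0 B:1 rd:0 wr:1>
#4 ALU src=r4,r2 held:RD_PORT  <A:2 Mu:1 Ld:0 B:1 rd:0 wr:1>
#5 ALU src=r4,r3 held:RD_PORT  <A:2 Mu:1 Ld:0 B:1 rd:0 wr:1>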